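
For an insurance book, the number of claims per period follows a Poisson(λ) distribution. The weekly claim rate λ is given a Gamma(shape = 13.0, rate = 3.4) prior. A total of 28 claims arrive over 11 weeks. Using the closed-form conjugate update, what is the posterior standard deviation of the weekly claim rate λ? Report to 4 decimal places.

With a Gamma(shape α, rate β) prior, the Poisson likelihood is conjugate: the posterior is Gamma(α + ΣXᵢ, β + n).
Posterior: Gamma(α+S, β+n) = Gamma(13.0+28, 3.4+11) = Gamma(41.0, 14.4).
SD = √α/β = √41.0/14.4 = 0.4447.

0.4447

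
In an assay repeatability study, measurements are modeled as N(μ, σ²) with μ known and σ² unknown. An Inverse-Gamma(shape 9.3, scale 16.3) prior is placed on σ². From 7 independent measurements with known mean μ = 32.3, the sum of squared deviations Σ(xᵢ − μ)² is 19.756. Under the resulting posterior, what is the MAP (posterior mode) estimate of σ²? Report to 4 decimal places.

With known mean μ and an Inverse-Gamma(α, β) prior on σ², the Normal likelihood is conjugate: posterior is Inv-Gamma(α + n/2, β + Σ(xᵢ−μ)²/2).
Posterior: Inv-Gamma(9.3 + 7/2, 16.3 + 19.756/2) = Inv-Gamma(12.80, 26.1780).
Mode = β/(α+1) = 26.1780/13.80 = 1.8970.

1.8970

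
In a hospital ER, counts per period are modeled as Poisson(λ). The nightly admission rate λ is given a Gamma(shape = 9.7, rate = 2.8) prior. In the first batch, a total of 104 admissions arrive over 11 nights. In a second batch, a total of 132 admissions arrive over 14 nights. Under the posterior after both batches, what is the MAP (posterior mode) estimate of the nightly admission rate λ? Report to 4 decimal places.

With a Gamma(shape α, rate β) prior, the Poisson likelihood is conjugate: the posterior is Gamma(α + ΣXᵢ, β + n).
After batch 1: Gamma(α+S, β+n) = Gamma(9.7+104, 2.8+11) = Gamma(113.7, 13.8).
After batch 2: Gamma(α+S, β+n) = Gamma(113.7+132, 13.8+14) = Gamma(245.7, 27.8).
Mode of Gamma(α,β) for α≥1 is (α−1)/β = 244.7/27.8 = 8.8022.

8.8022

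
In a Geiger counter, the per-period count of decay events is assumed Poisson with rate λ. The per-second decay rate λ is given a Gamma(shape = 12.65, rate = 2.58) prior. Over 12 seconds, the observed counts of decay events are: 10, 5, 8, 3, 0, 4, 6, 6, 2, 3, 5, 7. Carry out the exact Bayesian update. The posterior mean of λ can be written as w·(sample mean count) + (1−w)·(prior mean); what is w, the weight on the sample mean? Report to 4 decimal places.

With a Gamma(shape α, rate β) prior, the Poisson likelihood is conjugate: the posterior is Gamma(α + ΣXᵢ, β + n).
Posterior mean = (α₀+S)/(β₀+n) = [n/(β₀+n)]·(S/n) + [β₀/(β₀+n)]·(α₀/β₀), so only n and β₀ enter the weight.
Weight on data w = n/(β₀+n) = 12/(2.58+12) = 12/14.58 = 0.8230.

0.8230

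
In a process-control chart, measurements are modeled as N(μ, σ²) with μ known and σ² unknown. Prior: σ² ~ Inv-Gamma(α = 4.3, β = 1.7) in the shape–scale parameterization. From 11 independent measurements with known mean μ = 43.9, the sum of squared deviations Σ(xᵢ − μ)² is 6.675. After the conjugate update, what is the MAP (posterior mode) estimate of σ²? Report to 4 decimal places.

0.4664

With known mean μ and an Inverse-Gamma(α, β) prior on σ², the Normal likelihood is conjugate: posterior is Inv-Gamma(α + n/2, β + Σ(xᵢ−μ)²/2).
Posterior: Inv-Gamma(4.3 + 11/2, 1.7 + 6.675/2) = Inv-Gamma(9.80, 5.0375).
Mode = β/(α+1) = 5.0375/10.80 = 0.4664.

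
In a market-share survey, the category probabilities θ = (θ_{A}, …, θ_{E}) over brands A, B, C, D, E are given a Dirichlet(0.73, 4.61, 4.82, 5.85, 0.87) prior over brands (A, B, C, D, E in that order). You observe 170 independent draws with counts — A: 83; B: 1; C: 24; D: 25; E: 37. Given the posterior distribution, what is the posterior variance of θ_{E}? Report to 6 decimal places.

The Dirichlet prior is conjugate to the Multinomial likelihood: each posterior αⱼ = prior αⱼ + observed count nⱼ.
Posterior concentration: (83.73, 5.61, 28.82, 30.85, 37.87), total = 186.88.
Var[θ_j] = α_j(Σα−α_j)/((Σα)²(Σα+1)) = 37.87·149.01/(186.88²·187.88) = 0.000860.

0.000860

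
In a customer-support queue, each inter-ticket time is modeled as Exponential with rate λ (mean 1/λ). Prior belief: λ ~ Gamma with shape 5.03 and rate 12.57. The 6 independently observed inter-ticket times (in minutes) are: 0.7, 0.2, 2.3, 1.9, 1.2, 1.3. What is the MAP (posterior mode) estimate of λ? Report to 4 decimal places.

With a Gamma(shape α, rate β) prior on the exponential rate λ, the posterior after n observations with total T = Σxᵢ is Gamma(α+n, β+T).
Sum of observations T = 7.6 minutes; n = 6.
Posterior: Gamma(5.03+6, 12.57+7.6) = Gamma(11.03, 20.17).
Mode = (α−1)/β = 0.4973.

0.4973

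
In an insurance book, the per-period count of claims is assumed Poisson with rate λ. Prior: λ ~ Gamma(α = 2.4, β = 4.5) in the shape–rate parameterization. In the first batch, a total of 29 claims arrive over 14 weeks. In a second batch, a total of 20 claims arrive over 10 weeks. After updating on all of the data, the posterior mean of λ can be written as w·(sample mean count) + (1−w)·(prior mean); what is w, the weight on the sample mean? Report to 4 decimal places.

With a Gamma(shape α, rate β) prior, the Poisson likelihood is conjugate: the posterior is Gamma(α + ΣXᵢ, β + n).
Total number of weeks: n = 14 + 10 = 24.
Posterior mean = (α₀+S)/(β₀+n) = [n/(β₀+n)]·(S/n) + [β₀/(β₀+n)]·(α₀/β₀), so only n and β₀ enter the weight.
Weight on data w = n/(β₀+n) = 24/(4.5+24) = 24/28.5 = 0.8421.

0.8421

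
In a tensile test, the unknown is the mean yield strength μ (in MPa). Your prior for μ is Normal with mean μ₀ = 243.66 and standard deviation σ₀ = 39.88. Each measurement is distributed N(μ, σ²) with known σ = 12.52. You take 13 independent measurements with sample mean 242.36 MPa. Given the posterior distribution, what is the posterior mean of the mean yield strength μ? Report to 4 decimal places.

242.3698

For Normal data with known variance σ², a Normal(μ₀, σ₀²) prior on μ is conjugate. Posterior precision = 1/σ₀² + n/σ²; posterior mean is the precision-weighted average of μ₀ and x̄.
n·x̄ = 13·242.36 = 3150.68.
σ₀² = 39.88² = 1590.4144, σ² = 12.52² = 156.7504; σ² + n·σ₀² = 156.7504 + 13·1590.4144 = 20832.1376.
Posterior mean = (μ₀/σ₀² + n·x̄/σ²)/(1/σ₀² + n/σ²) = (σ²·μ₀ + σ₀²·n·x̄)/(σ² + n·σ₀²) = (156.7504·243.66 + 1590.4144·3150.68)/20832.1376 = 5049080.644256/20832.1376 = 242.3698.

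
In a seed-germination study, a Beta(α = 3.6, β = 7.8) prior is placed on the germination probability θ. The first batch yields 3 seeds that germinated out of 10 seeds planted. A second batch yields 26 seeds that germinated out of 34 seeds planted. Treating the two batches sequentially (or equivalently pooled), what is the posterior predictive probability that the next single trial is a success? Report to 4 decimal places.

0.5884

The Beta prior is conjugate to a Binomial/Bernoulli likelihood; the update adds successes to α and failures to β.
After batch 1: Beta(3.6+3, 7.8+7) = Beta(6.6, 14.8).
After batch 2: Beta(6.6+26, 14.8+8) = Beta(32.6, 22.8).
For a single future Bernoulli trial, P(success | data) = α/(α+β) = 0.5884.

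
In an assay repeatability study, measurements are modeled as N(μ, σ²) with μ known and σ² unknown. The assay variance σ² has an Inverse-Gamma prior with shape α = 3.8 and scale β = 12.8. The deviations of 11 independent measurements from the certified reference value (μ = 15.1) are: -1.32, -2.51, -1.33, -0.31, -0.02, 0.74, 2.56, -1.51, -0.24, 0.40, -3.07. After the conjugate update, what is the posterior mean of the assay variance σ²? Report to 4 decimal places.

With known mean μ and an Inverse-Gamma(α, β) prior on σ², the Normal likelihood is conjugate: posterior is Inv-Gamma(α + n/2, β + Σ(xᵢ−μ)²/2).
Σ(xᵢ−μ)² = (-1.32)² + (-2.51)² + (-1.33)² + (-0.31)² + (-0.02)² + (0.74)² + (2.56)² + (-1.51)² + (-0.24)² + (0.40)² + (-3.07)² = 28.9317.
Posterior: Inv-Gamma(3.8 + 11/2, 12.8 + 28.9317/2) = Inv-Gamma(9.30, 27.26585).
E[σ²|data] = β/(α−1) = 27.26585/8.30 = 3.2850.

3.2850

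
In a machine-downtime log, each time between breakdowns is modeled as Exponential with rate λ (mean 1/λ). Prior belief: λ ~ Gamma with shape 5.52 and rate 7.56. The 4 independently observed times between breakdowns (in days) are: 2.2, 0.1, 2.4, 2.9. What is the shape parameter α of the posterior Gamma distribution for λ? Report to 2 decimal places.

9.52

With a Gamma(shape α, rate β) prior on the exponential rate λ, the posterior after n observations with total T = Σxᵢ is Gamma(α+n, β+T).
Sum of observations T = 7.6 days; n = 4.
Posterior: Gamma(5.52+4, 7.56+7.6) = Gamma(9.52, 15.16).
Posterior α = 9.52.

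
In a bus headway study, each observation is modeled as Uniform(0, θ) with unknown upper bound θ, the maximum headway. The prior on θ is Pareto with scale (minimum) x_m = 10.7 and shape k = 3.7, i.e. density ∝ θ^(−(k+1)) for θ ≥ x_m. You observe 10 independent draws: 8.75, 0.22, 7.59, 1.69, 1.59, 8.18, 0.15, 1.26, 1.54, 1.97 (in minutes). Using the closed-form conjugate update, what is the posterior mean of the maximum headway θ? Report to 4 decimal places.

A Pareto(scale x_m, shape k) prior on the upper bound θ of Uniform(0, θ) is conjugate: posterior is Pareto(max(x_m, max xᵢ), k + n).
Sample maximum = 8.75; prior scale x_m = 10.7 → posterior scale = max = 10.70.
Posterior shape = 3.7 + 10 = 13.7.
E[θ|data] = k·x_m/(k−1) = 13.7·10.70/12.7 = 11.5425.

11.5425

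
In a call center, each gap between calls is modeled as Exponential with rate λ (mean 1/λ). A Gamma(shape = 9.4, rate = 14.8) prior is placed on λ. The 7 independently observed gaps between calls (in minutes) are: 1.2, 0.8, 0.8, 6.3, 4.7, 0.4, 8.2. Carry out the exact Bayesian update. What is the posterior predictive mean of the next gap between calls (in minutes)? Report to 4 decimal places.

2.4156

With a Gamma(shape α, rate β) prior on the exponential rate λ, the posterior after n observations with total T = Σxᵢ is Gamma(α+n, β+T).
Sum of observations T = 22.4 minutes; n = 7.
Posterior: Gamma(9.4+7, 14.8+22.4) = Gamma(16.4, 37.2).
The predictive distribution for the next observation is Lomax; its mean is β/(α−1) = 37.2/15.4 = 2.4156.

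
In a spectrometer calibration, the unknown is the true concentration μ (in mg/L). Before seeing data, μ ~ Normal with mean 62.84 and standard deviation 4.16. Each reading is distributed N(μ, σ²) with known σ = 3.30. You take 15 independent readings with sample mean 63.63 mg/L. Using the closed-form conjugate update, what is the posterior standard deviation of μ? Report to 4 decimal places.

For Normal data with known variance σ², a Normal(μ₀, σ₀²) prior on μ is conjugate. Posterior precision = 1/σ₀² + n/σ²; posterior mean is the precision-weighted average of μ₀ and x̄.
σ₀² = 4.16² = 17.3056, σ² = 3.30² = 10.89; σ² + n·σ₀² = 10.89 + 15·17.3056 = 270.474.
Posterior precision = 1/σ₀² + n/σ² = 1/17.3056 + 15/10.89 = (σ² + n·σ₀²)/(σ₀²σ²) = 270.474/(17.3056·10.89); posterior variance σₙ² = σ₀²σ²/(σ² + n·σ₀²) = 17.3056·10.89/270.474 = 0.696769.
Posterior SD = √σₙ² = √(17.3056·10.89/270.474) = 0.8347.

0.8347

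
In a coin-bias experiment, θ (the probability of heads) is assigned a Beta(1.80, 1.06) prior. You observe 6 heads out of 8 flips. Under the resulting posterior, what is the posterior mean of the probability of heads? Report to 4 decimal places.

0.7182

The Beta prior is conjugate to a Binomial/Bernoulli likelihood; the update adds successes to α and failures to β.
Posterior: Beta(α+k, β+n−k) = Beta(1.80+6, 1.06+2) = Beta(7.80, 3.06).
Posterior mean = α/(α+β) = 7.80/10.86 = 0.7182.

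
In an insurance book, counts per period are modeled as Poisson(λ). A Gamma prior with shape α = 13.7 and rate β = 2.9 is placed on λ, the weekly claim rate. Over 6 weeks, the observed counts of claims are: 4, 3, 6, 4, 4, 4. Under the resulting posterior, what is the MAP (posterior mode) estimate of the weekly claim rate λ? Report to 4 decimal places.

With a Gamma(shape α, rate β) prior, the Poisson likelihood is conjugate: the posterior is Gamma(α + ΣXᵢ, β + n).
Sum of counts S = 25 over n = 6 weeks.
Posterior: Gamma(α+S, β+n) = Gamma(13.7+25, 2.9+6) = Gamma(38.7, 8.9).
Mode of Gamma(α,β) for α≥1 is (α−1)/β = 37.7/8.9 = 4.2360.

4.2360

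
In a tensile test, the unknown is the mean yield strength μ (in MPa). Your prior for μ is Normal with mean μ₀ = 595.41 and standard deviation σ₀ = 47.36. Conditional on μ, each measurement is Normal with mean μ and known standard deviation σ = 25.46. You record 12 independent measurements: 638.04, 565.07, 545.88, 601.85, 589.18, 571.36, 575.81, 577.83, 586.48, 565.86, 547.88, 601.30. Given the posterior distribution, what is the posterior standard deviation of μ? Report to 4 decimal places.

7.2627

For Normal data with known variance σ², a Normal(μ₀, σ₀²) prior on μ is conjugate. Posterior precision = 1/σ₀² + n/σ²; posterior mean is the precision-weighted average of μ₀ and x̄.
σ₀² = 47.36² = 2242.9696, σ² = 25.46² = 648.2116; σ² + n·σ₀² = 648.2116 + 12·2242.9696 = 27563.8468.
Posterior precision = 1/σ₀² + n/σ² = 1/2242.9696 + 12/648.2116 = (σ² + n·σ₀²)/(σ₀²σ²) = 27563.8468/(2242.9696·648.2116); posterior variance σₙ² = σ₀²σ²/(σ² + n·σ₀²) = 2242.9696·648.2116/27563.8468 = 52.747315.
Posterior SD = √σₙ² = √(2242.9696·648.2116/27563.8468) = 7.2627.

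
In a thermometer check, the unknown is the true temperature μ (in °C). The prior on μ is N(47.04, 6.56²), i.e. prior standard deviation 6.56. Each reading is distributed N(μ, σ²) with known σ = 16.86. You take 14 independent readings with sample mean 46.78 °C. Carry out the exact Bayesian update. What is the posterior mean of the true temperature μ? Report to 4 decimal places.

46.8633

For Normal data with known variance σ², a Normal(μ₀, σ₀²) prior on μ is conjugate. Posterior precision = 1/σ₀² + n/σ²; posterior mean is the precision-weighted average of μ₀ and x̄.
n·x̄ = 14·46.78 = 654.92.
σ₀² = 6.56² = 43.0336, σ² = 16.86² = 284.2596; σ² + n·σ₀² = 284.2596 + 14·43.0336 = 886.73.
Posterior mean = (μ₀/σ₀² + n·x̄/σ²)/(1/σ₀² + n/σ²) = (σ²·μ₀ + σ₀²·n·x̄)/(σ² + n·σ₀²) = (284.2596·47.04 + 43.0336·654.92)/886.73 = 41555.136896/886.73 = 46.8633.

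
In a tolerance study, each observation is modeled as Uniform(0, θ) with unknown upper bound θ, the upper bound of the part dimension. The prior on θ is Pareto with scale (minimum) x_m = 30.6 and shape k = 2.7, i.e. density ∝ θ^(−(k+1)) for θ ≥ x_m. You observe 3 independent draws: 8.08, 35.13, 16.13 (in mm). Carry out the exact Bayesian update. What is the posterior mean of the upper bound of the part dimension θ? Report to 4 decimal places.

A Pareto(scale x_m, shape k) prior on the upper bound θ of Uniform(0, θ) is conjugate: posterior is Pareto(max(x_m, max xᵢ), k + n).
Sample maximum = 35.13; prior scale x_m = 30.6 → posterior scale = max = 35.13.
Posterior shape = 2.7 + 3 = 5.7.
E[θ|data] = k·x_m/(k−1) = 5.7·35.13/4.7 = 42.6045.

42.6045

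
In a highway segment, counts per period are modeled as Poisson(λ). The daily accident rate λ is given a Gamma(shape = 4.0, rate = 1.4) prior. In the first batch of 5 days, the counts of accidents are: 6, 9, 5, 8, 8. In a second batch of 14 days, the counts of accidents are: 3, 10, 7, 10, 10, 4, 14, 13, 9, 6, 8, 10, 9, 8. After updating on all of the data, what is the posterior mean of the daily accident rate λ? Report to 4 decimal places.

With a Gamma(shape α, rate β) prior, the Poisson likelihood is conjugate: the posterior is Gamma(α + ΣXᵢ, β + n).
Batch 1: sum of counts S = 36 over n = 5 days.
After batch 1: Gamma(α+S, β+n) = Gamma(4.0+36, 1.4+5) = Gamma(40.0, 6.4).
Batch 2: sum of counts S = 121 over n = 14 days.
After batch 2: Gamma(α+S, β+n) = Gamma(40.0+121, 6.4+14) = Gamma(161.0, 20.4).
Posterior mean = α/β = 161.0/20.4 = 7.8922.

7.8922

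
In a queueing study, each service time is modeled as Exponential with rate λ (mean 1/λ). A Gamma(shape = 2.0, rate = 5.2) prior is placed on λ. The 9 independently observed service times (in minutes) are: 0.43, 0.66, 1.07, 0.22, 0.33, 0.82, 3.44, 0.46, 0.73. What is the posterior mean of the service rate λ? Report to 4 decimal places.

0.8234

With a Gamma(shape α, rate β) prior on the exponential rate λ, the posterior after n observations with total T = Σxᵢ is Gamma(α+n, β+T).
Sum of observations T = 8.16 minutes; n = 9.
Posterior: Gamma(2.0+9, 5.2+8.16) = Gamma(11.0, 13.36).
Posterior mean of λ = α/β = 11.0/13.36 = 0.8234.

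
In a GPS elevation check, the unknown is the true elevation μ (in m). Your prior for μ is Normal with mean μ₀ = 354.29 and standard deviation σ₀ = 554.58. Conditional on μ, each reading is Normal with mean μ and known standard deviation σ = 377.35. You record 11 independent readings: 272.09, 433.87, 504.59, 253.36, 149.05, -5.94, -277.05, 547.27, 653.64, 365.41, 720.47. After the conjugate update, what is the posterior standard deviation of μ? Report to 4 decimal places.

111.4540

For Normal data with known variance σ², a Normal(μ₀, σ₀²) prior on μ is conjugate. Posterior precision = 1/σ₀² + n/σ²; posterior mean is the precision-weighted average of μ₀ and x̄.
σ₀² = 554.58² = 307558.9764, σ² = 377.35² = 142393.0225; σ² + n·σ₀² = 142393.0225 + 11·307558.9764 = 3525541.7629.
Posterior precision = 1/σ₀² + n/σ² = 1/307558.9764 + 11/142393.0225 = (σ² + n·σ₀²)/(σ₀²σ²) = 3525541.7629/(307558.9764·142393.0225); posterior variance σₙ² = σ₀²σ²/(σ² + n·σ₀²) = 307558.9764·142393.0225/3525541.7629 = 12421.992191.
Posterior SD = √σₙ² = √(307558.9764·142393.0225/3525541.7629) = 111.4540.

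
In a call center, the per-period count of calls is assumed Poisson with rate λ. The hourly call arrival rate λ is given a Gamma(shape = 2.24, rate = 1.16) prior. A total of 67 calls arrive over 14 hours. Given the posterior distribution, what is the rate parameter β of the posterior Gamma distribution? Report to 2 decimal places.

With a Gamma(shape α, rate β) prior, the Poisson likelihood is conjugate: the posterior is Gamma(α + ΣXᵢ, β + n).
Posterior: Gamma(α+S, β+n) = Gamma(2.24+67, 1.16+14) = Gamma(69.24, 15.16).
Posterior β = 15.16.

15.16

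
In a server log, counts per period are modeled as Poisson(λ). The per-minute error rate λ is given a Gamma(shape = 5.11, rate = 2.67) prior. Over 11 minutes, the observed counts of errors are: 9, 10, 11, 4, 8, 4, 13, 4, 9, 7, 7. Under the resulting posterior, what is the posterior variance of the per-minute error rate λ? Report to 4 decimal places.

With a Gamma(shape α, rate β) prior, the Poisson likelihood is conjugate: the posterior is Gamma(α + ΣXᵢ, β + n).
Sum of counts S = 86 over n = 11 minutes.
Posterior: Gamma(α+S, β+n) = Gamma(5.11+86, 2.67+11) = Gamma(91.11, 13.67).
Var = α/β² = 91.11/13.67² = 0.4876.

0.4876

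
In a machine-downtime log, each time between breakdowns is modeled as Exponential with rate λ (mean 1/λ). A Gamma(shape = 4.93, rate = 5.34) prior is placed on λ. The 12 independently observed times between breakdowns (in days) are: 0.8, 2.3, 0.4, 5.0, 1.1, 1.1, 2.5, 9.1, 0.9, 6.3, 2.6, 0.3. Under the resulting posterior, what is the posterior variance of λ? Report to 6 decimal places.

With a Gamma(shape α, rate β) prior on the exponential rate λ, the posterior after n observations with total T = Σxᵢ is Gamma(α+n, β+T).
Sum of observations T = 32.4 days; n = 12.
Posterior: Gamma(4.93+12, 5.34+32.4) = Gamma(16.93, 37.74).
Var = α/β² = 0.011886.

0.011886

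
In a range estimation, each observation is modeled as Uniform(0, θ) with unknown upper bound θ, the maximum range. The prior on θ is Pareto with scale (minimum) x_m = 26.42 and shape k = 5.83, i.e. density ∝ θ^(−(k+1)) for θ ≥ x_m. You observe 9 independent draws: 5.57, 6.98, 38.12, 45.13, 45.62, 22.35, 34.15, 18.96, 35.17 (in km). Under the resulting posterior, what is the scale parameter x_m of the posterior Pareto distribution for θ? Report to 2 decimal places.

A Pareto(scale x_m, shape k) prior on the upper bound θ of Uniform(0, θ) is conjugate: posterior is Pareto(max(x_m, max xᵢ), k + n).
Sample maximum = 45.62; prior scale x_m = 26.42 → posterior scale = max = 45.62.
Posterior shape = 5.83 + 9 = 14.83.
Posterior scale x_m = 45.62.

45.62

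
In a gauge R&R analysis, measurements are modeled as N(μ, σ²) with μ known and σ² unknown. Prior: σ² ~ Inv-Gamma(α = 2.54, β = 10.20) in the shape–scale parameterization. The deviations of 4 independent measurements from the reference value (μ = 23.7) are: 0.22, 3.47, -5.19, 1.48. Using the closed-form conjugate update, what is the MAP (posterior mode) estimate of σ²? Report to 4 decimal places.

5.5610

With known mean μ and an Inverse-Gamma(α, β) prior on σ², the Normal likelihood is conjugate: posterior is Inv-Gamma(α + n/2, β + Σ(xᵢ−μ)²/2).
Σ(xᵢ−μ)² = (0.22)² + (3.47)² + (-5.19)² + (1.48)² = 41.2158.
Posterior: Inv-Gamma(2.54 + 4/2, 10.20 + 41.2158/2) = Inv-Gamma(4.54, 30.80790).
Mode = β/(α+1) = 30.80790/5.54 = 5.5610.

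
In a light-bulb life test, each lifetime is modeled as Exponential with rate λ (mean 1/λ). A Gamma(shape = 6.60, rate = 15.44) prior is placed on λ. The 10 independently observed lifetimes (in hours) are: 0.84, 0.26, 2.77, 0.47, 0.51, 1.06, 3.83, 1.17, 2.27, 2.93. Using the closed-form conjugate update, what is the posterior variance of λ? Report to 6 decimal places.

0.016677

With a Gamma(shape α, rate β) prior on the exponential rate λ, the posterior after n observations with total T = Σxᵢ is Gamma(α+n, β+T).
Sum of observations T = 16.11 hours; n = 10.
Posterior: Gamma(6.60+10, 15.44+16.11) = Gamma(16.60, 31.55).
Var = α/β² = 0.016677.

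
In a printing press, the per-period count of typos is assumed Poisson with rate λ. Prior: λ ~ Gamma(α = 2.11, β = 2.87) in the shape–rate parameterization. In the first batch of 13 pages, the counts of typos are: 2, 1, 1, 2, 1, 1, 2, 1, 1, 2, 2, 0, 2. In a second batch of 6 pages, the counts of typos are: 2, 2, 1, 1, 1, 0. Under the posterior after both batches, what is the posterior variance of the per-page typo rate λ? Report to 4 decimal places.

With a Gamma(shape α, rate β) prior, the Poisson likelihood is conjugate: the posterior is Gamma(α + ΣXᵢ, β + n).
Batch 1: sum of counts S = 18 over n = 13 pages.
After batch 1: Gamma(α+S, β+n) = Gamma(2.11+18, 2.87+13) = Gamma(20.11, 15.87).
Batch 2: sum of counts S = 7 over n = 6 pages.
After batch 2: Gamma(α+S, β+n) = Gamma(20.11+7, 15.87+6) = Gamma(27.11, 21.87).
Var = α/β² = 27.11/21.87² = 0.0567.

0.0567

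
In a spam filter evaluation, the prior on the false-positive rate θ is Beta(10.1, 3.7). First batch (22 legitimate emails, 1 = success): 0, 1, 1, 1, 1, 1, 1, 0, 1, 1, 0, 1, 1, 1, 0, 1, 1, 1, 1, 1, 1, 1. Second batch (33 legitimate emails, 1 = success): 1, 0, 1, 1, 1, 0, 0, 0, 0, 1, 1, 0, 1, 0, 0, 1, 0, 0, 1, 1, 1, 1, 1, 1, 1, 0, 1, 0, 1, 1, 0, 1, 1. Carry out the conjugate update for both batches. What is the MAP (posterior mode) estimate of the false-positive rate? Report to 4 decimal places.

The Beta prior is conjugate to a Binomial/Bernoulli likelihood; the update adds successes to α and failures to β.
After batch 1: Beta(10.1+18, 3.7+4) = Beta(28.1, 7.7).
After batch 2: Beta(28.1+20, 7.7+13) = Beta(48.1, 20.7).
Mode of Beta(a,b) for a,b>1 is (a−1)/(a+b−2) = 47.1/66.8 = 0.7051.

0.7051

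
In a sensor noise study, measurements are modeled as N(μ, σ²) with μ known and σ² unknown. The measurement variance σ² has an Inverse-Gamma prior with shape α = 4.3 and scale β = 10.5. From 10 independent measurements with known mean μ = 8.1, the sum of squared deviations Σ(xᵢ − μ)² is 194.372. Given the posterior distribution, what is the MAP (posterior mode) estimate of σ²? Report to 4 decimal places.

With known mean μ and an Inverse-Gamma(α, β) prior on σ², the Normal likelihood is conjugate: posterior is Inv-Gamma(α + n/2, β + Σ(xᵢ−μ)²/2).
Posterior: Inv-Gamma(4.3 + 10/2, 10.5 + 194.372/2) = Inv-Gamma(9.30, 107.6860).
Mode = β/(α+1) = 107.6860/10.30 = 10.4550.

10.4550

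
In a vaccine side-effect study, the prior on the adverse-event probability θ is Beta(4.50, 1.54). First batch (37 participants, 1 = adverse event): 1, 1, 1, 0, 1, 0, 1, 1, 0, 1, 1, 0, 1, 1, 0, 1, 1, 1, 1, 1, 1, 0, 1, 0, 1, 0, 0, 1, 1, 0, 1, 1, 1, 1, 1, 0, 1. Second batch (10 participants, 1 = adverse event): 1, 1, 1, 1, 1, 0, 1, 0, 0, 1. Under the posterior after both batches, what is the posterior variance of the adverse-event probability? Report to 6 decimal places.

0.003833

The Beta prior is conjugate to a Binomial/Bernoulli likelihood; the update adds successes to α and failures to β.
After batch 1: Beta(4.50+26, 1.54+11) = Beta(30.50, 12.54).
After batch 2: Beta(30.50+7, 12.54+3) = Beta(37.50, 15.54).
Var = αβ/((α+β)²(α+β+1)) = 37.50·15.54/(53.04²·54.04) = 0.003833.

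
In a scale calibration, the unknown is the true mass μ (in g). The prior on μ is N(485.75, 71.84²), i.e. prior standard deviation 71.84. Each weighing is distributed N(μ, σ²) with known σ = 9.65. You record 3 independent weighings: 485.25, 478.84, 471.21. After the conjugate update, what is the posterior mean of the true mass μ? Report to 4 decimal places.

478.4771

For Normal data with known variance σ², a Normal(μ₀, σ₀²) prior on μ is conjugate. Posterior precision = 1/σ₀² + n/σ²; posterior mean is the precision-weighted average of μ₀ and x̄.
Σxᵢ = 485.25 + 478.84 + 471.21 = 1435.3, so n·x̄ = 1435.3.
σ₀² = 71.84² = 5160.9856, σ² = 9.65² = 93.1225; σ² + n·σ₀² = 93.1225 + 3·5160.9856 = 15576.0793.
Posterior mean = (μ₀/σ₀² + n·x̄/σ²)/(1/σ₀² + n/σ²) = (σ²·μ₀ + σ₀²·n·x̄)/(σ² + n·σ₀²) = (93.1225·485.75 + 5160.9856·1435.3)/15576.0793 = 7452796.886055/15576.0793 = 478.4771.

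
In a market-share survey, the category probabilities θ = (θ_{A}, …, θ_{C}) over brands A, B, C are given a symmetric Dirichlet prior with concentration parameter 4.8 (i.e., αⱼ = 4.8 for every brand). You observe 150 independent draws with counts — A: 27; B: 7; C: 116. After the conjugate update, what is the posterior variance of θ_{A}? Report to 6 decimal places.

The Dirichlet prior is conjugate to the Multinomial likelihood: each posterior αⱼ = prior αⱼ + observed count nⱼ.
Posterior concentration: (31.8, 11.8, 120.8), total = 164.4.
Var[θ_j] = α_j(Σα−α_j)/((Σα)²(Σα+1)) = 31.8·132.6/(164.4²·165.4) = 0.000943.

0.000943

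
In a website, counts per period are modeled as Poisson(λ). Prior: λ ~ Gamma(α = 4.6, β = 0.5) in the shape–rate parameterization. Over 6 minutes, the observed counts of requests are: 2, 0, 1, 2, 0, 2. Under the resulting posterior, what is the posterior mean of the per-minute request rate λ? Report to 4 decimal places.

With a Gamma(shape α, rate β) prior, the Poisson likelihood is conjugate: the posterior is Gamma(α + ΣXᵢ, β + n).
Sum of counts S = 7 over n = 6 minutes.
Posterior: Gamma(α+S, β+n) = Gamma(4.6+7, 0.5+6) = Gamma(11.6, 6.5).
Posterior mean = α/β = 11.6/6.5 = 1.7846.

1.7846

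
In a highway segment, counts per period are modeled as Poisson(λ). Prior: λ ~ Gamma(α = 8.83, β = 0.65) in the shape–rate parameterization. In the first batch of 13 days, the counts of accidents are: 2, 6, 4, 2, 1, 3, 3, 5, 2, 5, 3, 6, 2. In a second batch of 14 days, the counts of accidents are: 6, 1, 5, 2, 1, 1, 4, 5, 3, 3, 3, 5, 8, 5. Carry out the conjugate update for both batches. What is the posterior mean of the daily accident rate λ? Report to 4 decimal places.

With a Gamma(shape α, rate β) prior, the Poisson likelihood is conjugate: the posterior is Gamma(α + ΣXᵢ, β + n).
Batch 1: sum of counts S = 44 over n = 13 days.
After batch 1: Gamma(α+S, β+n) = Gamma(8.83+44, 0.65+13) = Gamma(52.83, 13.65).
Batch 2: sum of counts S = 52 over n = 14 days.
After batch 2: Gamma(α+S, β+n) = Gamma(52.83+52, 13.65+14) = Gamma(104.83, 27.65).
Posterior mean = α/β = 104.83/27.65 = 3.7913.

3.7913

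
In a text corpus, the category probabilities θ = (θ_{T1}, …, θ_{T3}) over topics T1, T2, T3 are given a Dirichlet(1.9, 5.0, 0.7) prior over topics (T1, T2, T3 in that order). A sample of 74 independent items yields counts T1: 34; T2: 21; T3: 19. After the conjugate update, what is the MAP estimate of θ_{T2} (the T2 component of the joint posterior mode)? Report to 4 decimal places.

0.3181

The Dirichlet prior is conjugate to the Multinomial likelihood: each posterior αⱼ = prior αⱼ + observed count nⱼ.
Posterior concentration: (35.9, 26.0, 19.7), total = 81.6.
Joint mode component: (α_{T2}−1)/(Σα−K) = 25.0/78.6 = 0.3181.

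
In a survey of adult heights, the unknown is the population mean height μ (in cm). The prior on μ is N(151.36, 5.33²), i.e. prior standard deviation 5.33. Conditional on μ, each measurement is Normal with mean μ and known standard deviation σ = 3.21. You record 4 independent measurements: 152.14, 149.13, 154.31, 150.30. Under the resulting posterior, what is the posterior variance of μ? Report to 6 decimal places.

For Normal data with known variance σ², a Normal(μ₀, σ₀²) prior on μ is conjugate. Posterior precision = 1/σ₀² + n/σ²; posterior mean is the precision-weighted average of μ₀ and x̄.
σ₀² = 5.33² = 28.4089, σ² = 3.21² = 10.3041; σ² + n·σ₀² = 10.3041 + 4·28.4089 = 123.9397.
Posterior precision = 1/σ₀² + n/σ² = 1/28.4089 + 4/10.3041 = (σ² + n·σ₀²)/(σ₀²σ²) = 123.9397/(28.4089·10.3041); posterior variance σₙ² = σ₀²σ²/(σ² + n·σ₀²) = 28.4089·10.3041/123.9397 = 2.361859.

2.361859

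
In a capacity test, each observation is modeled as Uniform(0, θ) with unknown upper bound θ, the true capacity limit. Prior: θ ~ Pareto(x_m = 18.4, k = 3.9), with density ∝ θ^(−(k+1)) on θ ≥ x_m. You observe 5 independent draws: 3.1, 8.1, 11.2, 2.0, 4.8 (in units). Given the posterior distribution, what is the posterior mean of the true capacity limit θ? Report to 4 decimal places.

A Pareto(scale x_m, shape k) prior on the upper bound θ of Uniform(0, θ) is conjugate: posterior is Pareto(max(x_m, max xᵢ), k + n).
Sample maximum = 11.2; prior scale x_m = 18.4 → posterior scale = max = 18.4.
Posterior shape = 3.9 + 5 = 8.9.
E[θ|data] = k·x_m/(k−1) = 8.9·18.4/7.9 = 20.7291.

20.7291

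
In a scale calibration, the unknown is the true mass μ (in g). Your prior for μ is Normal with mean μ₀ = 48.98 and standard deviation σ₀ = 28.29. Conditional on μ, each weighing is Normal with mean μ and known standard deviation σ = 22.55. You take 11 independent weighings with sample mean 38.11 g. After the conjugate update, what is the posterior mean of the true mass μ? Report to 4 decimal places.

For Normal data with known variance σ², a Normal(μ₀, σ₀²) prior on μ is conjugate. Posterior precision = 1/σ₀² + n/σ²; posterior mean is the precision-weighted average of μ₀ and x̄.
n·x̄ = 11·38.11 = 419.21.
σ₀² = 28.29² = 800.3241, σ² = 22.55² = 508.5025; σ² + n·σ₀² = 508.5025 + 11·800.3241 = 9312.0676.
Posterior mean = (μ₀/σ₀² + n·x̄/σ²)/(1/σ₀² + n/σ²) = (σ²·μ₀ + σ₀²·n·x̄)/(σ² + n·σ₀²) = (508.5025·48.98 + 800.3241·419.21)/9312.0676 = 360410.318411/9312.0676 = 38.7036.

38.7036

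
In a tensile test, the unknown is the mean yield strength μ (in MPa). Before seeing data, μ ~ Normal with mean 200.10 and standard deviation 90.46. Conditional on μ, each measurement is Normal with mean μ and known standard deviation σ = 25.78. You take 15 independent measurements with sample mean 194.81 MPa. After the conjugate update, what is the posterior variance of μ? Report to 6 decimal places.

44.068615

For Normal data with known variance σ², a Normal(μ₀, σ₀²) prior on μ is conjugate. Posterior precision = 1/σ₀² + n/σ²; posterior mean is the precision-weighted average of μ₀ and x̄.
σ₀² = 90.46² = 8183.0116, σ² = 25.78² = 664.6084; σ² + n·σ₀² = 664.6084 + 15·8183.0116 = 123409.7824.
Posterior precision = 1/σ₀² + n/σ² = 1/8183.0116 + 15/664.6084 = (σ² + n·σ₀²)/(σ₀²σ²) = 123409.7824/(8183.0116·664.6084); posterior variance σₙ² = σ₀²σ²/(σ² + n·σ₀²) = 8183.0116·664.6084/123409.7824 = 44.068615.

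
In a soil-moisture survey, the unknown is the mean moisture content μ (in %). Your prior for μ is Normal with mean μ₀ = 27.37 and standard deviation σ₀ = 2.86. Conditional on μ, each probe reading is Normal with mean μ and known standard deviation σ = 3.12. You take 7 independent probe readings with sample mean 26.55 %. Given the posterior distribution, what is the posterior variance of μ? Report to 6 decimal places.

1.188559

For Normal data with known variance σ², a Normal(μ₀, σ₀²) prior on μ is conjugate. Posterior precision = 1/σ₀² + n/σ²; posterior mean is the precision-weighted average of μ₀ and x̄.
σ₀² = 2.86² = 8.1796, σ² = 3.12² = 9.7344; σ² + n·σ₀² = 9.7344 + 7·8.1796 = 66.9916.
Posterior precision = 1/σ₀² + n/σ² = 1/8.1796 + 7/9.7344 = (σ² + n·σ₀²)/(σ₀²σ²) = 66.9916/(8.1796·9.7344); posterior variance σₙ² = σ₀²σ²/(σ² + n·σ₀²) = 8.1796·9.7344/66.9916 = 1.188559.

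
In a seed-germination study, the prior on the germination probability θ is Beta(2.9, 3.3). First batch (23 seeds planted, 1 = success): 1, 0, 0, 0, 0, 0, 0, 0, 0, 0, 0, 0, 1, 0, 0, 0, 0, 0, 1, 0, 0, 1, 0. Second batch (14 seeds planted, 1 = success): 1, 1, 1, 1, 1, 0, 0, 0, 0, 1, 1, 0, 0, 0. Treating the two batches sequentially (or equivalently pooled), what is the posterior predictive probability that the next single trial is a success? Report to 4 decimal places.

0.3218

The Beta prior is conjugate to a Binomial/Bernoulli likelihood; the update adds successes to α and failures to β.
After batch 1: Beta(2.9+4, 3.3+19) = Beta(6.9, 22.3).
After batch 2: Beta(6.9+7, 22.3+7) = Beta(13.9, 29.3).
For a single future Bernoulli trial, P(success | data) = α/(α+β) = 0.3218.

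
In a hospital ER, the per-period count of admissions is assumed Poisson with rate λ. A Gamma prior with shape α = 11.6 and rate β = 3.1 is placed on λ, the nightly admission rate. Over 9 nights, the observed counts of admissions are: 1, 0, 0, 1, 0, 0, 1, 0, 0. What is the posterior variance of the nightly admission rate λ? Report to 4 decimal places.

0.0997

With a Gamma(shape α, rate β) prior, the Poisson likelihood is conjugate: the posterior is Gamma(α + ΣXᵢ, β + n).
Sum of counts S = 3 over n = 9 nights.
Posterior: Gamma(α+S, β+n) = Gamma(11.6+3, 3.1+9) = Gamma(14.6, 12.1).
Var = α/β² = 14.6/12.1² = 0.0997.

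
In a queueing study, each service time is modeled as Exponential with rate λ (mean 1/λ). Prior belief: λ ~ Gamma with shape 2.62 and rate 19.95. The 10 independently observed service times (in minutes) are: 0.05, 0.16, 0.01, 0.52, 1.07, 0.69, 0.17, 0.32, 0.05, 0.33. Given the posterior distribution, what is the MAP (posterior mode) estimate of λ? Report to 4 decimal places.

With a Gamma(shape α, rate β) prior on the exponential rate λ, the posterior after n observations with total T = Σxᵢ is Gamma(α+n, β+T).
Sum of observations T = 3.37 minutes; n = 10.
Posterior: Gamma(2.62+10, 19.95+3.37) = Gamma(12.62, 23.32).
Mode = (α−1)/β = 0.4983.

0.4983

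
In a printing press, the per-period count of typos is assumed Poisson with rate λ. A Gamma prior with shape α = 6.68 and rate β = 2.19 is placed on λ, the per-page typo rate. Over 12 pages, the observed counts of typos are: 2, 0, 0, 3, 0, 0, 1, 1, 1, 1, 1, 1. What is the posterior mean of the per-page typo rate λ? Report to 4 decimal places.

With a Gamma(shape α, rate β) prior, the Poisson likelihood is conjugate: the posterior is Gamma(α + ΣXᵢ, β + n).
Sum of counts S = 11 over n = 12 pages.
Posterior: Gamma(α+S, β+n) = Gamma(6.68+11, 2.19+12) = Gamma(17.68, 14.19).
Posterior mean = α/β = 17.68/14.19 = 1.2459.

1.2459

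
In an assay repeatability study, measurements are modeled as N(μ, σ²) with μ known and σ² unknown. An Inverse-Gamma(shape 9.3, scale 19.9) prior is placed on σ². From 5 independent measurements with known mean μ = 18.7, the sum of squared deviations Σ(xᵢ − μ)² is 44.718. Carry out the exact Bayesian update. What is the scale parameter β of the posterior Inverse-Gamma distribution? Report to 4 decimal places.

42.2590

With known mean μ and an Inverse-Gamma(α, β) prior on σ², the Normal likelihood is conjugate: posterior is Inv-Gamma(α + n/2, β + Σ(xᵢ−μ)²/2).
Posterior: Inv-Gamma(9.3 + 5/2, 19.9 + 44.718/2) = Inv-Gamma(11.80, 42.2590).
Posterior β = 42.2590.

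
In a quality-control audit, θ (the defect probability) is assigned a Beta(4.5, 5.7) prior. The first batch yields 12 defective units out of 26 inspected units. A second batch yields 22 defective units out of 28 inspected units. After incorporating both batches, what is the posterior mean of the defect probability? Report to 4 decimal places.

The Beta prior is conjugate to a Binomial/Bernoulli likelihood; the update adds successes to α and failures to β.
After batch 1: Beta(4.5+12, 5.7+14) = Beta(16.5, 19.7).
After batch 2: Beta(16.5+22, 19.7+6) = Beta(38.5, 25.7).
Posterior mean = α/(α+β) = 38.5/64.2 = 0.5997.

0.5997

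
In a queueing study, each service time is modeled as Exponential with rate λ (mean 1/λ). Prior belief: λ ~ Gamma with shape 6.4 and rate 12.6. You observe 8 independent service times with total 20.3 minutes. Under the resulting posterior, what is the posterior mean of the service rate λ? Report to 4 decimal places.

0.4377

With a Gamma(shape α, rate β) prior on the exponential rate λ, the posterior after n observations with total T = Σxᵢ is Gamma(α+n, β+T).
Posterior: Gamma(6.4+8, 12.6+20.3) = Gamma(14.4, 32.9).
Posterior mean of λ = α/β = 14.4/32.9 = 0.4377.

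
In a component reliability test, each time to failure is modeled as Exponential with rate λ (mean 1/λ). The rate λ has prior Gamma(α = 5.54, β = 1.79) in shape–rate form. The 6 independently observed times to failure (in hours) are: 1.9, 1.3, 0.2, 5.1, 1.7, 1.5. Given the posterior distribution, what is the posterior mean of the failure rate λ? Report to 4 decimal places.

With a Gamma(shape α, rate β) prior on the exponential rate λ, the posterior after n observations with total T = Σxᵢ is Gamma(α+n, β+T).
Sum of observations T = 11.7 hours; n = 6.
Posterior: Gamma(5.54+6, 1.79+11.7) = Gamma(11.54, 13.49).
Posterior mean of λ = α/β = 11.54/13.49 = 0.8554.

0.8554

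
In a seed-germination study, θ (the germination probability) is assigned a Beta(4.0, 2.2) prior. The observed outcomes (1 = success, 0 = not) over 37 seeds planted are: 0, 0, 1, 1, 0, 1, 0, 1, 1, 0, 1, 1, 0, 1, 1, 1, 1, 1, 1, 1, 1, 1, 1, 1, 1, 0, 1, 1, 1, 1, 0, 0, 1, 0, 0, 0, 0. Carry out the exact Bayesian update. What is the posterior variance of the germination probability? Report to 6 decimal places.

The Beta prior is conjugate to a Binomial/Bernoulli likelihood; the update adds successes to α and failures to β.
Posterior: Beta(α+k, β+n−k) = Beta(4.0+24, 2.2+13) = Beta(28.0, 15.2).
Var = αβ/((α+β)²(α+β+1)) = 28.0·15.2/(43.2²·44.2) = 0.005160.

0.005160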